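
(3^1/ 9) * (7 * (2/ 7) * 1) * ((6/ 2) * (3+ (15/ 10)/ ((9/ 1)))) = 19/ 3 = 6.33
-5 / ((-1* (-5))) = -1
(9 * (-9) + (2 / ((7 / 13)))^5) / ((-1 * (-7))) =10520009 / 117649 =89.42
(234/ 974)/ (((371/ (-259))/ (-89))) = 385281/ 25811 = 14.93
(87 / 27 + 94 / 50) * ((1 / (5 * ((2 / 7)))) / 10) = 2009 / 5625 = 0.36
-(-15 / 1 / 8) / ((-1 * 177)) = -5 / 472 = -0.01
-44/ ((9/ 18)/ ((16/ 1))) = -1408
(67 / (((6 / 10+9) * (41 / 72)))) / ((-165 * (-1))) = 67 / 902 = 0.07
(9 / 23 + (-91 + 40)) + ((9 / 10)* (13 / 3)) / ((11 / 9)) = -119967 / 2530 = -47.42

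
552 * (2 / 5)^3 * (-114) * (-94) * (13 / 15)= 205061376 / 625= 328098.20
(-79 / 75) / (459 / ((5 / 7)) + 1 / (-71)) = -5609 / 3421770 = -0.00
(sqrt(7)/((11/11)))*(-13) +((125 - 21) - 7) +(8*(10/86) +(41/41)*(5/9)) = 64.09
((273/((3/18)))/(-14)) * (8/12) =-78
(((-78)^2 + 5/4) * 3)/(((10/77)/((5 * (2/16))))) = 5622771/64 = 87855.80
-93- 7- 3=-103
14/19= 0.74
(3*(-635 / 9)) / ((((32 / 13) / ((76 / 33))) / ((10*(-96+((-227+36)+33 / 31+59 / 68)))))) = 471258839675 / 834768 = 564538.70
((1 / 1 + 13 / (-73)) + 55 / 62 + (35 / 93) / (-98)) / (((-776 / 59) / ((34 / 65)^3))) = -4697874469 / 253189475175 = -0.02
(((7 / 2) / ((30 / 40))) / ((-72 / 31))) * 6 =-217 / 18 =-12.06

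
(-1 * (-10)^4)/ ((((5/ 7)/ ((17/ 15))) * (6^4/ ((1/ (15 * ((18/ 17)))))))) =-10115/ 13122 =-0.77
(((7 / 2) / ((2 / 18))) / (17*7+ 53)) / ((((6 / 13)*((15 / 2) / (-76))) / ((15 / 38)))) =-273 / 172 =-1.59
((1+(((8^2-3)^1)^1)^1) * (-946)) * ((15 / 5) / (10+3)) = -175956 / 13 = -13535.08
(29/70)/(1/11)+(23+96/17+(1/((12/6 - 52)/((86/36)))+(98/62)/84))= 55072559/1660050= 33.18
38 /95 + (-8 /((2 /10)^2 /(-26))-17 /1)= 25917 /5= 5183.40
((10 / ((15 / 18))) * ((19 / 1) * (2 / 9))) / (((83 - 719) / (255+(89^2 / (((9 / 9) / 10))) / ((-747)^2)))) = -5410117190 / 266170293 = -20.33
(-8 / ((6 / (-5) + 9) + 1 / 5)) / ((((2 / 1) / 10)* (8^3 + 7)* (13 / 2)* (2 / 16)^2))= -640 / 6747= -0.09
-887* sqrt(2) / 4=-313.60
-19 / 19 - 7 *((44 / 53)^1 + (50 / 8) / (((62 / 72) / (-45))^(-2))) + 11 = 92862157 / 22254912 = 4.17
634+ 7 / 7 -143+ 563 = 1055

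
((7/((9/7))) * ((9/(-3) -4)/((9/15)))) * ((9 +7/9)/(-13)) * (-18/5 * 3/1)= -60368/117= -515.97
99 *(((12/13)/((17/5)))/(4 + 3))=5940/1547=3.84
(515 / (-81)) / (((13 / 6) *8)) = -0.37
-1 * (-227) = 227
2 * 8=16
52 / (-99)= -52 / 99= -0.53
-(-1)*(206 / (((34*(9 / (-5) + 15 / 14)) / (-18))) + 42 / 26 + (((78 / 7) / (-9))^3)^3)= 144.47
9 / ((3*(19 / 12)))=36 / 19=1.89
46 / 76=23 / 38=0.61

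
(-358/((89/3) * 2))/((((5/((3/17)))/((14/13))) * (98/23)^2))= -852219/67464670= -0.01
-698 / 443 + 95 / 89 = -20037 / 39427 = -0.51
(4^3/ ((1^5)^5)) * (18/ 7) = 1152/ 7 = 164.57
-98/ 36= -49/ 18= -2.72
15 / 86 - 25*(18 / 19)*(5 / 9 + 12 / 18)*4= -188915 / 1634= -115.62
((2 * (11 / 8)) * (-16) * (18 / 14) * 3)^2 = 1411344 / 49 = 28802.94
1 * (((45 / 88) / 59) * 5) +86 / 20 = 112753 / 25960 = 4.34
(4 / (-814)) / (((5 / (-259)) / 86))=1204 / 55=21.89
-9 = -9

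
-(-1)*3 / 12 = 1 / 4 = 0.25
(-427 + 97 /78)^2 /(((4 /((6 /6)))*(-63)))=-1102837681 /1533168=-719.32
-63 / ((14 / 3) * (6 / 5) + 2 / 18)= -2835 / 257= -11.03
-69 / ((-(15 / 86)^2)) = 170108 / 75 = 2268.11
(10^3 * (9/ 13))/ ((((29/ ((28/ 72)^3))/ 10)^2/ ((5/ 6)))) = 1838265625/ 7746992604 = 0.24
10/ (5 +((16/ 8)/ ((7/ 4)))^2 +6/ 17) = 8330/ 5547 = 1.50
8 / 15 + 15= 15.53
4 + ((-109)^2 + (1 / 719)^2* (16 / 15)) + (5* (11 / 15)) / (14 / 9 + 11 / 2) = 11704987022347 / 984810705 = 11885.52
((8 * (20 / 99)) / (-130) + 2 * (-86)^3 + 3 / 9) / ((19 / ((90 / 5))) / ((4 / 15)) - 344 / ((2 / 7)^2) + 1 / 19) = 248855575112 / 823574895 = 302.17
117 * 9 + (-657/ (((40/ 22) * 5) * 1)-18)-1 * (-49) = 1011.73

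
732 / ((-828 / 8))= -488 / 69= -7.07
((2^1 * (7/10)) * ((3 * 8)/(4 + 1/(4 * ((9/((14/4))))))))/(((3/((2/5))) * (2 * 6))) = 672/7375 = 0.09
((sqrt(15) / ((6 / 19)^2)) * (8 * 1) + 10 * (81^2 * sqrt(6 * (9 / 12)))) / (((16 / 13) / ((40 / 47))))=23465 * sqrt(15) / 423 + 6396975 * sqrt(2) / 94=96456.22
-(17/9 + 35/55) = -250/99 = -2.53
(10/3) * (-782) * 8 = -62560/3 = -20853.33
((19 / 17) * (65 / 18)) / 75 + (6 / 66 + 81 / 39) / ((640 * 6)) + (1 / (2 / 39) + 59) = 3299887139 / 42007680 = 78.55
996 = 996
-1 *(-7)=7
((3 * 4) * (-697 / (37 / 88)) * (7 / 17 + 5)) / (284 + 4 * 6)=-90528 / 259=-349.53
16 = 16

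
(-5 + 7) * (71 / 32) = 71 / 16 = 4.44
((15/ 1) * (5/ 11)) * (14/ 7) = 150/ 11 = 13.64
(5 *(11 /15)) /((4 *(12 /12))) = 0.92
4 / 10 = 2 / 5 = 0.40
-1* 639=-639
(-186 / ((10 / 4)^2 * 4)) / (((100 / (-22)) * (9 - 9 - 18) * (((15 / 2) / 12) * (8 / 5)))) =-341 / 3750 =-0.09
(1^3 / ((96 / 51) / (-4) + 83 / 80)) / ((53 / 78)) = 35360 / 13621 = 2.60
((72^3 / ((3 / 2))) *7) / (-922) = -870912 / 461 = -1889.18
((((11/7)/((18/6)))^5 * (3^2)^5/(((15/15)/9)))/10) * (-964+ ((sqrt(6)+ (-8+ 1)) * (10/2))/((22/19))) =-700370550891/336140+ 608377473 * sqrt(6)/67228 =-2061401.44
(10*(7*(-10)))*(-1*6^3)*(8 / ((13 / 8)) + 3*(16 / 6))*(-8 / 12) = -16934400 / 13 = -1302646.15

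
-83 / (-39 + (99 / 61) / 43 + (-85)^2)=-217709 / 18848977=-0.01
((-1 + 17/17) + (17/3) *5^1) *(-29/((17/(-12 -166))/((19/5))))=98078/3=32692.67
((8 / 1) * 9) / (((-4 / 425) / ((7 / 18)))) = -2975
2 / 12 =1 / 6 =0.17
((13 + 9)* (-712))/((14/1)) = -1118.86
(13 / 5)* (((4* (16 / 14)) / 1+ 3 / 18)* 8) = 10348 / 105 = 98.55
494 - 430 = 64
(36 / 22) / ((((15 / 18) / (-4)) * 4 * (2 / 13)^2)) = -4563 / 55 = -82.96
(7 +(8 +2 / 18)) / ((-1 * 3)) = -136 / 27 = -5.04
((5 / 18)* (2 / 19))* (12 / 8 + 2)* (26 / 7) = 65 / 171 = 0.38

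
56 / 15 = 3.73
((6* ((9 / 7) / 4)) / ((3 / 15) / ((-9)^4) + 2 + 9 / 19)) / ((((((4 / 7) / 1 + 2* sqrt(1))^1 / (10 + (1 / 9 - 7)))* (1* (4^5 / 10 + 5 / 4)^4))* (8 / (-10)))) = -1795500000 / 175762186101639647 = -0.00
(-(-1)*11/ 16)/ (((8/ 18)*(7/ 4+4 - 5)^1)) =33/ 16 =2.06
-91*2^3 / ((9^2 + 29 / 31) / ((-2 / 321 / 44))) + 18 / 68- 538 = -40993772441 / 76234290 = -537.73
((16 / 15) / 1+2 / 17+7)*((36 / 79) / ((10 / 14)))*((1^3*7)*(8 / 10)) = 4908624 / 167875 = 29.24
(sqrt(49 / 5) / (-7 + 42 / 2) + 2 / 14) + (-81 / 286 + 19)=sqrt(5) / 10 + 37757 / 2002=19.08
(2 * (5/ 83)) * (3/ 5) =6/ 83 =0.07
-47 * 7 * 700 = -230300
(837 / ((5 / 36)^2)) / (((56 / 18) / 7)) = 2440692 / 25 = 97627.68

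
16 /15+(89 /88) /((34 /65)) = 134647 /44880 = 3.00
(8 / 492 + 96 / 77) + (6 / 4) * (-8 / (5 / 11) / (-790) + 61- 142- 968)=-58816843003 / 37410450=-1572.20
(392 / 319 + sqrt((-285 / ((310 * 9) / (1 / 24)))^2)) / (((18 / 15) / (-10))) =-43898725 / 4272048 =-10.28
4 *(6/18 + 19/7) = 256/21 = 12.19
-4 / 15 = -0.27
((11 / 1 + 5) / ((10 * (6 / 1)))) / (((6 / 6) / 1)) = 4 / 15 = 0.27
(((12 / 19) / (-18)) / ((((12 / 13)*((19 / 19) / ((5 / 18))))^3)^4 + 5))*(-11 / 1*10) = 1251361993883256835937500 / 587923834596543511259974924317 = 0.00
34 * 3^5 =8262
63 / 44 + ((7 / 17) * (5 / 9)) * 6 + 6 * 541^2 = 3940663277 / 2244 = 1756088.80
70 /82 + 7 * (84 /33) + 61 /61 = 8872 /451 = 19.67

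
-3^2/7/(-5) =0.26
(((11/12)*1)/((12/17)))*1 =187/144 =1.30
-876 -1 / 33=-28909 / 33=-876.03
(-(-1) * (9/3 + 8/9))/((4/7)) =245/36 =6.81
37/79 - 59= -4624/79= -58.53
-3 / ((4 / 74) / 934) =-51837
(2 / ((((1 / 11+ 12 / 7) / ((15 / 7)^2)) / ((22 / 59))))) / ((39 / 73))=2649900 / 746291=3.55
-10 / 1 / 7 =-10 / 7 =-1.43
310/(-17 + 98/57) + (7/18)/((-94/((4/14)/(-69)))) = -20.29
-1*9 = -9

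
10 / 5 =2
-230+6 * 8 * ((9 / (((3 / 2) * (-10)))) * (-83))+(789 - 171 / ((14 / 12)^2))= 691823 / 245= 2823.77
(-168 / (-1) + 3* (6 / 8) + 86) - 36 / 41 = 41881 / 164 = 255.37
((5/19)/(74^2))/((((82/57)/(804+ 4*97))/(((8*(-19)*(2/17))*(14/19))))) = -500640/954193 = -0.52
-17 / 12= -1.42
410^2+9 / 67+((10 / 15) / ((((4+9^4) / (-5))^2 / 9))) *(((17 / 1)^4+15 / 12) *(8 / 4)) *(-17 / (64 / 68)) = 168089.63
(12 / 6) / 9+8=74 / 9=8.22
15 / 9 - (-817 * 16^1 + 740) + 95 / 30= 74021 / 6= 12336.83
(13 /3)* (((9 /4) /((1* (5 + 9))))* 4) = 39 /14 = 2.79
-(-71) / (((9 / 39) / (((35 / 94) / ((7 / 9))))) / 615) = 8514675 / 94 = 90581.65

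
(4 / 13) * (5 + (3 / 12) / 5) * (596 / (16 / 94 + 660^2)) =707303 / 332689630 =0.00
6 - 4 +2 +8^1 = 12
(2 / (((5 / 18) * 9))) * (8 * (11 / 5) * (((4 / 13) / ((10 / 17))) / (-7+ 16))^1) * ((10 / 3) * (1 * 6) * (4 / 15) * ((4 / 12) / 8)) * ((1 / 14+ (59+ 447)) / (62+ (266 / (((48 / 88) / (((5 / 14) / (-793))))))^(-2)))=28491194336 / 25612556319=1.11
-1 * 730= -730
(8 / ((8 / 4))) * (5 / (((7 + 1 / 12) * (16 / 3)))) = 9 / 17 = 0.53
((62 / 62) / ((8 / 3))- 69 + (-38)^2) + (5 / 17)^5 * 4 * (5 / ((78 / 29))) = 1375.39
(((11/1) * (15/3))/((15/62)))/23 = 682/69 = 9.88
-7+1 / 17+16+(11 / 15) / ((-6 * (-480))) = 6652987 / 734400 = 9.06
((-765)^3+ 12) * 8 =-3581576904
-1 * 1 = -1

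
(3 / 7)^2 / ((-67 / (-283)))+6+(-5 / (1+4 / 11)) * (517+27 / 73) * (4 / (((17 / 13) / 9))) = -212743256259 / 4074203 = -52217.15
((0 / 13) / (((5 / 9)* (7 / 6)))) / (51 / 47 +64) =0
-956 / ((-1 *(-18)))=-478 / 9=-53.11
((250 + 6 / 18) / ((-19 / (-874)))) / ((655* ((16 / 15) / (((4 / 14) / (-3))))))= -17273 / 11004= -1.57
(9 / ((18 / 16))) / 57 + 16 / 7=968 / 399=2.43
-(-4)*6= 24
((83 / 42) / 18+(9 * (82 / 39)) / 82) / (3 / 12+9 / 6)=3347 / 17199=0.19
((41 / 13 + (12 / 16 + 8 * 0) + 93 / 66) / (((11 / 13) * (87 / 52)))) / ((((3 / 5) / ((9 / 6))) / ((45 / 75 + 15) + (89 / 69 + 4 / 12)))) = 39125099 / 242121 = 161.59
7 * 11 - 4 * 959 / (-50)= 3843 / 25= 153.72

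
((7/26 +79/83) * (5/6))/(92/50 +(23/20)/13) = 329375/624243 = 0.53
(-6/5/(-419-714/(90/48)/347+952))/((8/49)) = -17003/1230468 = -0.01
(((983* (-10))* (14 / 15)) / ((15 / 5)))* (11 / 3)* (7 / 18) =-1059674 / 243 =-4360.80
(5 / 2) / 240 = 1 / 96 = 0.01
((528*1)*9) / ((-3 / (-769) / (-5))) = -6090480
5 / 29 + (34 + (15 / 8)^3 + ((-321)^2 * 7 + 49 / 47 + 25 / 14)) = 3523694173611 / 4884992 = 721330.59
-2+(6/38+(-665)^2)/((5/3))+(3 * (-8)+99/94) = 2369219621/8930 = 265310.15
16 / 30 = 8 / 15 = 0.53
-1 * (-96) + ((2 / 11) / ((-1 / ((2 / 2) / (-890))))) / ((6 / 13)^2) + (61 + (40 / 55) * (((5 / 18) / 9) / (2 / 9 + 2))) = 27668489 / 176220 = 157.01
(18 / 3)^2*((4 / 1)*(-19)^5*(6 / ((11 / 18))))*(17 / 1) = -654640958016 / 11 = -59512814365.09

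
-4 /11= -0.36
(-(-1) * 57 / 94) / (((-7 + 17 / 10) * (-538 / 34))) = 4845 / 670079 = 0.01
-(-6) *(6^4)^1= 7776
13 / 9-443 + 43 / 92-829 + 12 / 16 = -262753 / 207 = -1269.34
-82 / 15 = -5.47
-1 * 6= -6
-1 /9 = -0.11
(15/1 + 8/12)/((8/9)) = 141/8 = 17.62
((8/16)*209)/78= 209/156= 1.34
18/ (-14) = -9/ 7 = -1.29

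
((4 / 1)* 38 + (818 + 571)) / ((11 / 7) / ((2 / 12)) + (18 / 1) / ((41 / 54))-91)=-442267 / 16607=-26.63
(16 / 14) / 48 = 1 / 42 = 0.02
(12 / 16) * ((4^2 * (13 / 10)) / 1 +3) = 17.85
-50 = -50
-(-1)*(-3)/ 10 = -3/ 10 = -0.30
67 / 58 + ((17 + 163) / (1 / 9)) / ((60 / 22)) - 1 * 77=30053 / 58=518.16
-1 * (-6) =6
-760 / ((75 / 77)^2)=-901208 / 1125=-801.07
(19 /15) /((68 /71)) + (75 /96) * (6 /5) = 9221 /4080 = 2.26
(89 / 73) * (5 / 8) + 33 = 19717 / 584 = 33.76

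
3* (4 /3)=4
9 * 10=90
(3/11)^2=9/121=0.07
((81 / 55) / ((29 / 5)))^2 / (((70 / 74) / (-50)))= -2427570 / 712327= -3.41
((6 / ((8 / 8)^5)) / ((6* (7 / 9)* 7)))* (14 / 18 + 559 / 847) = 10960 / 41503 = 0.26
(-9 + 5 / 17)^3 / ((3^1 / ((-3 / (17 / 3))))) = 9725376 / 83521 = 116.44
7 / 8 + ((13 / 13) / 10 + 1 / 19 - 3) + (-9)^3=-730.97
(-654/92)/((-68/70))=11445/1564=7.32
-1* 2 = -2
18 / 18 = 1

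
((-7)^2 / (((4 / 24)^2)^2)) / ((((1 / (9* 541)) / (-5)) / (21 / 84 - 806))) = 1245693432060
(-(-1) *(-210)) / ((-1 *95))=42 / 19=2.21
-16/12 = -1.33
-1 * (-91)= 91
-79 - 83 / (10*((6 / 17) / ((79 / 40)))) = -301069 / 2400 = -125.45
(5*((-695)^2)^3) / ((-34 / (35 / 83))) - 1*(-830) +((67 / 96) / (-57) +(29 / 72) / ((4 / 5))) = -1124143443691756646539 / 160854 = -6988594897806437.18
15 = 15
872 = 872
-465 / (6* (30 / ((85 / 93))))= -85 / 36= -2.36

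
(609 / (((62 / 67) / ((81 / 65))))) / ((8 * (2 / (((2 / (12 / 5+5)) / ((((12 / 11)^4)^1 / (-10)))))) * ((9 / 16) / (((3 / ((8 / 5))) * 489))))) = -2434391646225 / 15268864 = -159435.02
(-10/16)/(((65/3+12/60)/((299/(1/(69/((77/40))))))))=-7736625/25256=-306.33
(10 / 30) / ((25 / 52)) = 52 / 75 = 0.69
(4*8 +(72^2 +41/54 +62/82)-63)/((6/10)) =57060485/6642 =8590.86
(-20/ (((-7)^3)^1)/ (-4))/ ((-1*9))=5/ 3087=0.00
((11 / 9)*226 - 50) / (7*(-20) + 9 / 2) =-4072 / 2439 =-1.67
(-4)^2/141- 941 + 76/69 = -3047723/3243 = -939.79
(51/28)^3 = 132651/21952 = 6.04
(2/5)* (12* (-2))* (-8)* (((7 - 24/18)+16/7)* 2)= 42752/35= 1221.49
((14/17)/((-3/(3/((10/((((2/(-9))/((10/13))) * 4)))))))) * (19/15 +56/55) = 137228/631125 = 0.22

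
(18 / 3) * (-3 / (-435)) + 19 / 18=2863 / 2610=1.10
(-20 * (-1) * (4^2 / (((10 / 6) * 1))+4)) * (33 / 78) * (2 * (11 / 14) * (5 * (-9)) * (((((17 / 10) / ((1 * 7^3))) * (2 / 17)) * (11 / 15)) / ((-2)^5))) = 67881 / 624260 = 0.11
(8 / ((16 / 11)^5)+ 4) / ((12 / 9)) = 2056017 / 524288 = 3.92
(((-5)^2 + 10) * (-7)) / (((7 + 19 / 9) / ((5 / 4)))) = -11025 / 328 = -33.61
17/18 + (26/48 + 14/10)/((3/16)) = 113/10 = 11.30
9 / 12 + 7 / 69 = 235 / 276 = 0.85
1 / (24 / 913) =913 / 24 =38.04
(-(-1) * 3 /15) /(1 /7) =7 /5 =1.40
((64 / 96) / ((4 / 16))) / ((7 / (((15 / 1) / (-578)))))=-20 / 2023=-0.01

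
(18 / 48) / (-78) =-1 / 208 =-0.00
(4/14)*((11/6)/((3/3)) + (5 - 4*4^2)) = -16.33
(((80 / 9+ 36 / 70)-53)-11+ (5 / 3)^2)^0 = 1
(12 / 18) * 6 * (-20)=-80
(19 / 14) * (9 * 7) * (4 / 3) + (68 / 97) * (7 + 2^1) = 11670 / 97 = 120.31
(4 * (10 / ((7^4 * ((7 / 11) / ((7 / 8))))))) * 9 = 495 / 2401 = 0.21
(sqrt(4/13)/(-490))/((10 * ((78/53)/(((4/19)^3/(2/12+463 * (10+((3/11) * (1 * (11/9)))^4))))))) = -45792 * sqrt(13)/1066426800523175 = -0.00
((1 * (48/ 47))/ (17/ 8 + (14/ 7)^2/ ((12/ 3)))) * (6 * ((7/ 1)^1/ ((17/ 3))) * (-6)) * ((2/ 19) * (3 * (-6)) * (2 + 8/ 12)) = 27869184/ 379525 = 73.43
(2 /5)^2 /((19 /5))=4 /95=0.04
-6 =-6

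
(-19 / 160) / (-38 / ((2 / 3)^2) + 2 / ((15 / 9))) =19 / 13488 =0.00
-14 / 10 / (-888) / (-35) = -1 / 22200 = -0.00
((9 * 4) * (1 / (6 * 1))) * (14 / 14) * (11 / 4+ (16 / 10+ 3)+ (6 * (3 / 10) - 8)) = 69 / 10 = 6.90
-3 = -3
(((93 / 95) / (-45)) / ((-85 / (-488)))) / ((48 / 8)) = -7564 / 363375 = -0.02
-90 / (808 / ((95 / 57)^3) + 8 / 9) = -50625 / 98672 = -0.51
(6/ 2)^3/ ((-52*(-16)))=27/ 832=0.03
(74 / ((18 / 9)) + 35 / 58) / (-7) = -2181 / 406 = -5.37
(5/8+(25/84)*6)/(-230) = -27/2576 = -0.01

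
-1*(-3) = 3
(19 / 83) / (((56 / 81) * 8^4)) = 1539 / 19038208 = 0.00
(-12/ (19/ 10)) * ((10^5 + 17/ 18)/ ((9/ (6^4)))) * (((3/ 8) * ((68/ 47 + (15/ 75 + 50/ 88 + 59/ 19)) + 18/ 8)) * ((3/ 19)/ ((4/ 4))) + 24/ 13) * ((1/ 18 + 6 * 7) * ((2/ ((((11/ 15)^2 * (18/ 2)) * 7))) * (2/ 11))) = -40455729175158137200/ 429507541463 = -94190963.53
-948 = -948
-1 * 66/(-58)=33/29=1.14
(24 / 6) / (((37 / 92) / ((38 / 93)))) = 13984 / 3441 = 4.06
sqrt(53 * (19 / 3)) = sqrt(3021) / 3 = 18.32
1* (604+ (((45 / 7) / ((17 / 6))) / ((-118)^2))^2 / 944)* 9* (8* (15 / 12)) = 17610975276123573405 / 323969375940448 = 54360.00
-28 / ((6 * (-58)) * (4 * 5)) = 7 / 1740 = 0.00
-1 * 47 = -47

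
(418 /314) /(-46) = -209 /7222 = -0.03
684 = 684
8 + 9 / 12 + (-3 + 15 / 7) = 221 / 28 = 7.89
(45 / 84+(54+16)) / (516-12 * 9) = 1975 / 11424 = 0.17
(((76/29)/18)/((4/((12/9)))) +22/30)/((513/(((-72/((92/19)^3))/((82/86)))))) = -47515903/46871664120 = -0.00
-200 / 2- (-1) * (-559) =-659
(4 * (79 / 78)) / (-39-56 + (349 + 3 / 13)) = 0.02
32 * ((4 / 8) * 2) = 32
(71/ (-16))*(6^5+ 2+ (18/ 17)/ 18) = -9388117/ 272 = -34515.14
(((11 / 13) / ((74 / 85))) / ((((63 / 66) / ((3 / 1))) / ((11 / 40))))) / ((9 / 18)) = 22627 / 13468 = 1.68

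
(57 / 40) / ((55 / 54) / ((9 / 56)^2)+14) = 124659 / 4674320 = 0.03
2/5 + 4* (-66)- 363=-3133/5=-626.60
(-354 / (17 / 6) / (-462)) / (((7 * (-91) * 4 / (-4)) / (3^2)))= 3186 / 833833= 0.00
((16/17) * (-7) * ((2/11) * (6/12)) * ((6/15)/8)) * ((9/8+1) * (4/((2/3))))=-21/55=-0.38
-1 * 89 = -89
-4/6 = -2/3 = -0.67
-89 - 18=-107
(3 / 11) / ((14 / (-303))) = -5.90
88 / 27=3.26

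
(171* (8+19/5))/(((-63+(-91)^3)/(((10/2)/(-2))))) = 10089/1507268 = 0.01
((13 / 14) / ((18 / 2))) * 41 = 533 / 126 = 4.23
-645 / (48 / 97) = -20855 / 16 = -1303.44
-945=-945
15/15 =1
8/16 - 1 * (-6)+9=15.50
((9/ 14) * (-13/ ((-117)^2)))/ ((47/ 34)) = -17/ 38493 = -0.00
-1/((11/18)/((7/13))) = -126/143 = -0.88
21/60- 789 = -15773/20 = -788.65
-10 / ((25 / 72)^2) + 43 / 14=-139777 / 1750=-79.87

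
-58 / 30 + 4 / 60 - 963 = -14473 / 15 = -964.87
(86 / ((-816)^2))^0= 1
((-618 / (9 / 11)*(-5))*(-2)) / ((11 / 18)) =-12360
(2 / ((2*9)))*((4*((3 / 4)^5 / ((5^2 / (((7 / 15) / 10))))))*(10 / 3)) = 21 / 32000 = 0.00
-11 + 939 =928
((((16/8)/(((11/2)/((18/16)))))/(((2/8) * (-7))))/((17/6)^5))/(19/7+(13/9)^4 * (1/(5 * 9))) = -0.00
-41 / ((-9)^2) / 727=-41 / 58887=-0.00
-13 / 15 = -0.87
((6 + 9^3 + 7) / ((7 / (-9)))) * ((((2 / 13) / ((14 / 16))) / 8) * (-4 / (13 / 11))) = 83952 / 1183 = 70.97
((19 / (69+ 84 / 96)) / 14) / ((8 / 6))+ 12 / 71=51003 / 277823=0.18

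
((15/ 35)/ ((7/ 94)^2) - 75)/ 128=0.02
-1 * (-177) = 177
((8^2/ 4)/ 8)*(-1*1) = -2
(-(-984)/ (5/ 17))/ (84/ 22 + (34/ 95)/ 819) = 357918561/ 408523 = 876.13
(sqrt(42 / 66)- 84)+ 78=-6+ sqrt(77) / 11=-5.20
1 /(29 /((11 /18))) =11 /522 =0.02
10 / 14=0.71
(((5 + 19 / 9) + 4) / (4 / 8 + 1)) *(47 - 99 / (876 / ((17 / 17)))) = 684550 / 1971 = 347.31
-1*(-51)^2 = -2601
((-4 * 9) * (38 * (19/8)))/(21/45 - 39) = 48735/578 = 84.32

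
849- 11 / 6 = 5083 / 6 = 847.17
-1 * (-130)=130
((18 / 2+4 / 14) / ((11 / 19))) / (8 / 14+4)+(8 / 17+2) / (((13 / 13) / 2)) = 8.45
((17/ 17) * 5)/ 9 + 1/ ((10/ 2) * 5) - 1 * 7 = -1441/ 225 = -6.40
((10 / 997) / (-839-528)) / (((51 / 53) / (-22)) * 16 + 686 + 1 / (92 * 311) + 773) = -166807960 / 33153347159679649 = -0.00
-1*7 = -7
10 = 10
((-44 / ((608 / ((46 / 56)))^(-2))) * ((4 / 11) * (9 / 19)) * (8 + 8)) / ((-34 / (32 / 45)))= 62478352384 / 44965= 1389488.54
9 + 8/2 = 13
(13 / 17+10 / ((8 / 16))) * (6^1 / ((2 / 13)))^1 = 13767 / 17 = 809.82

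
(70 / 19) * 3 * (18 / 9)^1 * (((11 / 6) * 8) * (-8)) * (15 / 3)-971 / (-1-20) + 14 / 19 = -5155657 / 399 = -12921.45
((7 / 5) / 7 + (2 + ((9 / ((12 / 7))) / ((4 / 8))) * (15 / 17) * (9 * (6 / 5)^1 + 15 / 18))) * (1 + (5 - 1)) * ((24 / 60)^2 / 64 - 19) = -16714671 / 1600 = -10446.67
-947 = -947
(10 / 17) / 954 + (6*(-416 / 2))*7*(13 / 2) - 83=-461134498 / 8109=-56867.00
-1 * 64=-64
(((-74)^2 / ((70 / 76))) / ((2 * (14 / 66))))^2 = 11788592636304 / 60025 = 196394712.81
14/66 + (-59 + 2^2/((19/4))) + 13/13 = -35705/627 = -56.95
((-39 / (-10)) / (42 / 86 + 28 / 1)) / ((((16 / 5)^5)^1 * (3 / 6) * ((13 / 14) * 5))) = 645 / 3670016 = 0.00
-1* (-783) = 783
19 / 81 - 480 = -38861 / 81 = -479.77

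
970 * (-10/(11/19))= -184300/11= -16754.55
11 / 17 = 0.65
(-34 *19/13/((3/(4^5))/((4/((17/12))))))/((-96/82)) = 1595392/39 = 40907.49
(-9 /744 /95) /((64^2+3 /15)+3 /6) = -3 /96518252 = -0.00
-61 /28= -2.18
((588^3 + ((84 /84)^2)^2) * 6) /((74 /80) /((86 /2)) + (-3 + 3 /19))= -432456778.87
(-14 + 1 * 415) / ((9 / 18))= 802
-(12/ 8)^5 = -243/ 32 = -7.59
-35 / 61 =-0.57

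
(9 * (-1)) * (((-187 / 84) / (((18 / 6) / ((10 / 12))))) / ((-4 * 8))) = -935 / 5376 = -0.17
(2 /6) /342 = 1 /1026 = 0.00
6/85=0.07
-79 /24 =-3.29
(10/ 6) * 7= 35/ 3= 11.67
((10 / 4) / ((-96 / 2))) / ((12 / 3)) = -0.01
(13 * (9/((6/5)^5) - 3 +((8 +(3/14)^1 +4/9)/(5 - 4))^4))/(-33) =-36840033009533/16635126816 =-2214.59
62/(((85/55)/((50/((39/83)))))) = 2830300/663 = 4268.93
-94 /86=-47 /43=-1.09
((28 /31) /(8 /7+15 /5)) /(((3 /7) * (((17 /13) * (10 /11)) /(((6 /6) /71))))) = 98098 /16276395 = 0.01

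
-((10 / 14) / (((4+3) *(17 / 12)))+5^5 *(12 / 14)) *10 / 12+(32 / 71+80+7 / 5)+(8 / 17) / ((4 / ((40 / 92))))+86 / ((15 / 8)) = -2525857862 / 1200255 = -2104.43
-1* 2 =-2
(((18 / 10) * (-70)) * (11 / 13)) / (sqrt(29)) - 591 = -610.80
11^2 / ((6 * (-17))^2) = 121 / 10404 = 0.01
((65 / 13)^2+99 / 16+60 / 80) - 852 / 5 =-11077 / 80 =-138.46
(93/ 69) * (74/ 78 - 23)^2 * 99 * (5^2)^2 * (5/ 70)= 78813625000/ 27209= 2896601.31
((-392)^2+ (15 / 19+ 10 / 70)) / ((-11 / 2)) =-40874872 / 1463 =-27939.08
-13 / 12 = -1.08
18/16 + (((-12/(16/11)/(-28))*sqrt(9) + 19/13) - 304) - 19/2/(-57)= -1311985/4368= -300.36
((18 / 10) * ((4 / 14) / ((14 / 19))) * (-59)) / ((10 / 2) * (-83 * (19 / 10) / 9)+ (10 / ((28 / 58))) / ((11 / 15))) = 1997622 / 2879765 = 0.69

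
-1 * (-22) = 22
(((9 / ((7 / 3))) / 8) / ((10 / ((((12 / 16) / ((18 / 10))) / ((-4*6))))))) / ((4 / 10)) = -15 / 7168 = -0.00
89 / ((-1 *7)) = -89 / 7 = -12.71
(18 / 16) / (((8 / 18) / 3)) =243 / 32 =7.59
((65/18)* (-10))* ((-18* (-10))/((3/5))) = -32500/3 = -10833.33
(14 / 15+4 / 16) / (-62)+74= 73.98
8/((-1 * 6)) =-4/3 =-1.33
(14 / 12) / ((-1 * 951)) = -7 / 5706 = -0.00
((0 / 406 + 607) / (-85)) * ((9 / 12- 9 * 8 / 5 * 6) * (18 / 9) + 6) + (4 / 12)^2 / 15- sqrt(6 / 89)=27091187 / 22950- sqrt(534) / 89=1180.18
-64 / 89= -0.72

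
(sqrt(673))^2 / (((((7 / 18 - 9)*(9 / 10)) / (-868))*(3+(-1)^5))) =37688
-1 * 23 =-23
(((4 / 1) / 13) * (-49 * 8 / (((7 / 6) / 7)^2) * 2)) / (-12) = 9408 / 13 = 723.69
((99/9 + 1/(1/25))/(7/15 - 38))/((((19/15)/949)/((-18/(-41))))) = -138364200/438577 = -315.48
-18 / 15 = -6 / 5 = -1.20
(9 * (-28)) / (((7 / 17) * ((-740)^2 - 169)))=-204 / 182477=-0.00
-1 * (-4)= 4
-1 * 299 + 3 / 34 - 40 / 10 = -10299 / 34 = -302.91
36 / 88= 9 / 22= 0.41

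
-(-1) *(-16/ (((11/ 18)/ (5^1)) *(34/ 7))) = -5040/ 187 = -26.95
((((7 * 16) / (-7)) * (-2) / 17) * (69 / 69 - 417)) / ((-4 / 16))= 53248 / 17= 3132.24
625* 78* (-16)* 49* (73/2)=-1395030000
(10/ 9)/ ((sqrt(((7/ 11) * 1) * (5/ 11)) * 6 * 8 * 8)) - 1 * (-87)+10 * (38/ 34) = 11 * sqrt(35)/ 12096+1669/ 17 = 98.18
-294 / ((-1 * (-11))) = -294 / 11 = -26.73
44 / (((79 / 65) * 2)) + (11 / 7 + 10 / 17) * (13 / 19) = 3497169 / 178619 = 19.58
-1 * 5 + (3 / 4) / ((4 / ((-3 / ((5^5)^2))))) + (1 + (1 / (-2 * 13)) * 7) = -4.27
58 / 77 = 0.75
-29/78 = -0.37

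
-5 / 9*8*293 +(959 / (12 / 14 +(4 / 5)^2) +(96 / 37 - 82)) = -64655759 / 87246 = -741.07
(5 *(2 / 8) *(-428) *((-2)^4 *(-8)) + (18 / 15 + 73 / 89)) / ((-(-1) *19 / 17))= 27266657 / 445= 61273.39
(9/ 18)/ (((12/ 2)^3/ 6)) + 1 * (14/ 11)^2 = 14233/ 8712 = 1.63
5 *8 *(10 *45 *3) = 54000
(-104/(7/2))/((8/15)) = -390/7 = -55.71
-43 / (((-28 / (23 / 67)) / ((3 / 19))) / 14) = 2967 / 2546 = 1.17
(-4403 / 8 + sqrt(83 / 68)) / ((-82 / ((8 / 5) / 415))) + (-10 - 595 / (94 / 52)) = -2711984059 / 7997050 - 2 * sqrt(1411) / 1446275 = -339.12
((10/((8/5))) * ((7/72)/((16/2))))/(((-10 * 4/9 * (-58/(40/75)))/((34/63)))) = 17/200448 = 0.00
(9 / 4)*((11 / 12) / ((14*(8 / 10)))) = 165 / 896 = 0.18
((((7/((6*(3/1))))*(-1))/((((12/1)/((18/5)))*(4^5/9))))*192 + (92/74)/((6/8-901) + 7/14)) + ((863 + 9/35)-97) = 766.06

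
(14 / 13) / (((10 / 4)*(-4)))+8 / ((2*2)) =123 / 65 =1.89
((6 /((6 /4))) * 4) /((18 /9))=8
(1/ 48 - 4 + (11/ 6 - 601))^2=363784.90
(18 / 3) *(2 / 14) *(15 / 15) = 6 / 7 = 0.86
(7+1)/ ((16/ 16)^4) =8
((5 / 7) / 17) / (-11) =-5 / 1309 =-0.00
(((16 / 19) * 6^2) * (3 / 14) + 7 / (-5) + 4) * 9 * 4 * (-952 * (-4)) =118463616 / 95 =1246985.43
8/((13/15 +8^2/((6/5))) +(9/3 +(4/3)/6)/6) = 2160/14779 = 0.15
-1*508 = -508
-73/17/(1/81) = -5913/17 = -347.82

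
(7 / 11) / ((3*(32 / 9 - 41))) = -21 / 3707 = -0.01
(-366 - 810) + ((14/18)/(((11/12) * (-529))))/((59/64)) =-1211238280/1029963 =-1176.00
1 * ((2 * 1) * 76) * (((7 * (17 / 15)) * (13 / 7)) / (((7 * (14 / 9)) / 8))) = 403104 / 245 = 1645.32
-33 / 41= -0.80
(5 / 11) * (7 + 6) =65 / 11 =5.91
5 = 5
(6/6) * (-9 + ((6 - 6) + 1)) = -8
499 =499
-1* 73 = -73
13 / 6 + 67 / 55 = 1117 / 330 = 3.38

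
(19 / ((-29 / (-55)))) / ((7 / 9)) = 9405 / 203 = 46.33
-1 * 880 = -880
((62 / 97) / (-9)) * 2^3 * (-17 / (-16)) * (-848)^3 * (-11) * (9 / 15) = -3535011713024 / 1455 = -2429561314.79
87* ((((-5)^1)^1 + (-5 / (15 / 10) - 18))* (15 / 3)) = -11455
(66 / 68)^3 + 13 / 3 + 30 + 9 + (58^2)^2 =1334355893683 / 117912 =11316540.25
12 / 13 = 0.92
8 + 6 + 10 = 24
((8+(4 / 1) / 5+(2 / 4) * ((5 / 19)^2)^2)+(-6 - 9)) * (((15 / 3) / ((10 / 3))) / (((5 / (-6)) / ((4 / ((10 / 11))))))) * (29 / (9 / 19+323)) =23188426767 / 5269426750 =4.40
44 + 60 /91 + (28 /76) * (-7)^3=-141275 /1729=-81.71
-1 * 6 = -6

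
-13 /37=-0.35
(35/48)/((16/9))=105/256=0.41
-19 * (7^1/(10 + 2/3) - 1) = 209/32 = 6.53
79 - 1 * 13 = 66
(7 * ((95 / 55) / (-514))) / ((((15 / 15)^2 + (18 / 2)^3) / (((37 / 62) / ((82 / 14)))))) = -0.00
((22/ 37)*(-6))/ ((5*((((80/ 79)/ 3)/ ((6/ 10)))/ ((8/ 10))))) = -23463/ 23125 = -1.01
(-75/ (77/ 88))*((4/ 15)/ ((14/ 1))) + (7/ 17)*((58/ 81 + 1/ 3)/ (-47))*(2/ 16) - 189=-284491211/ 1492344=-190.63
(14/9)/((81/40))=0.77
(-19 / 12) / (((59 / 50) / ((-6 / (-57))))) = -25 / 177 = -0.14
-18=-18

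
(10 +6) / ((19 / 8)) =128 / 19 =6.74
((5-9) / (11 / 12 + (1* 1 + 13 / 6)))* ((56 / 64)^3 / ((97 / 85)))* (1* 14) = -12495 / 1552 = -8.05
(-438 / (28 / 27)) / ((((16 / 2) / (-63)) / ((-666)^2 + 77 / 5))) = 118027695969 / 80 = 1475346199.61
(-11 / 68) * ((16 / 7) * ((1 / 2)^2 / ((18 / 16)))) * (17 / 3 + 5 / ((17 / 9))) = -37312 / 54621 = -0.68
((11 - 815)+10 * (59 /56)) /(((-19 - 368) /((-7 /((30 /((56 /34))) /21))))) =-1088633 /65790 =-16.55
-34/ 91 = -0.37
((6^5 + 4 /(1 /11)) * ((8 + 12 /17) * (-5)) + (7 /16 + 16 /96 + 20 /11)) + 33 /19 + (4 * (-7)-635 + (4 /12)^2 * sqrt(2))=-3421502291 /10032 + sqrt(2) /9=-341058.68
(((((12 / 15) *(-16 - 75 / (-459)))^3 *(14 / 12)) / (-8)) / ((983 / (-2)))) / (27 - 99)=99576826769 / 11882329394625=0.01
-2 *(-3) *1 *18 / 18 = 6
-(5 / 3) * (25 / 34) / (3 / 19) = -2375 / 306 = -7.76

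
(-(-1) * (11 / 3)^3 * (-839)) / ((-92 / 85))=94920265 / 2484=38212.67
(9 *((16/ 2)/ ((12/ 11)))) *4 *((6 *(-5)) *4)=-31680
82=82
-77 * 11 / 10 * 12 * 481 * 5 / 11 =-222222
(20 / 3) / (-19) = -20 / 57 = -0.35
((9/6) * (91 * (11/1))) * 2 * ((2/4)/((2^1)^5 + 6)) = 3003/76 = 39.51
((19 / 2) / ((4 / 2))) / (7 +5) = 19 / 48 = 0.40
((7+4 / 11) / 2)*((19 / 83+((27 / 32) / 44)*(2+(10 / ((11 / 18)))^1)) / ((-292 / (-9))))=0.07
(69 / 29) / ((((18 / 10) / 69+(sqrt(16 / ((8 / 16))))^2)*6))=2645 / 213614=0.01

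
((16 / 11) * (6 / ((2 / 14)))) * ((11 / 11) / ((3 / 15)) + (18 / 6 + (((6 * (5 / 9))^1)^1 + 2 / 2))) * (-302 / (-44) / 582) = 312872 / 35211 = 8.89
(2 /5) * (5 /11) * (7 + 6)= 26 /11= 2.36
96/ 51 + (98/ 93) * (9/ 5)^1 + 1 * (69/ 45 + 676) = 1077155/ 1581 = 681.31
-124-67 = -191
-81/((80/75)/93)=-112995/16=-7062.19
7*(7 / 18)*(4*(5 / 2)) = 27.22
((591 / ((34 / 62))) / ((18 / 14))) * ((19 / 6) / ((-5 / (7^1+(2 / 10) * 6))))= -33301471 / 7650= -4353.13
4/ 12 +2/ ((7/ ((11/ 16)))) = 89/ 168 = 0.53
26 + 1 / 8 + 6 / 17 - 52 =-3471 / 136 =-25.52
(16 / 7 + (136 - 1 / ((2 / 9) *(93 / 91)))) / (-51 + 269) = 58105 / 94612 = 0.61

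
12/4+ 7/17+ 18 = 21.41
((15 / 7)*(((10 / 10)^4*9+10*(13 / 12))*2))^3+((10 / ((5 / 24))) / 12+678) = 614807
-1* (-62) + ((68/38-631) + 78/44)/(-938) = 3510211/56012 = 62.67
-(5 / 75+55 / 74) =-0.81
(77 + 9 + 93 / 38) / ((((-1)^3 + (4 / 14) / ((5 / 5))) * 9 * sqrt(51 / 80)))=-47054 * sqrt(255) / 43605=-17.23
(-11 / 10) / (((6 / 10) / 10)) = -55 / 3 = -18.33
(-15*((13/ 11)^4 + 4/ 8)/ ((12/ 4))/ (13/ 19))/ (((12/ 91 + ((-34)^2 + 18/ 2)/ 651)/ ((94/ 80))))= -5959845387/ 544176688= -10.95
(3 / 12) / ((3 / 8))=2 / 3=0.67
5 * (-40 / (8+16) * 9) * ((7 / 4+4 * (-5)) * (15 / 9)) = 9125 / 4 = 2281.25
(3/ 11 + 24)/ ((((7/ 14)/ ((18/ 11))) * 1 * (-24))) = -801/ 242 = -3.31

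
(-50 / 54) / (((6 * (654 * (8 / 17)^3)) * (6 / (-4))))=122825 / 81368064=0.00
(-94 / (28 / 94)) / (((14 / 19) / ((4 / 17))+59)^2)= -3189796 / 39020247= -0.08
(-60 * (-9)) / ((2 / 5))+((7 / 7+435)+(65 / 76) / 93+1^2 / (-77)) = 972003433 / 544236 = 1786.00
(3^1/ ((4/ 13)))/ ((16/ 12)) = 117/ 16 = 7.31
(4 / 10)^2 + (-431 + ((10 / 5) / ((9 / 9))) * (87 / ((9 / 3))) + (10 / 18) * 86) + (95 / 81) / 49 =-32251924 / 99225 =-325.04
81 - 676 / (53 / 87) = -54519 / 53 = -1028.66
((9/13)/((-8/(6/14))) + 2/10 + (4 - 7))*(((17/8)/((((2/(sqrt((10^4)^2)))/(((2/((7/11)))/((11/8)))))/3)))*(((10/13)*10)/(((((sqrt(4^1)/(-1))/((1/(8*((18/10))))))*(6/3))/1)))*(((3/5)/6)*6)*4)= 66250.68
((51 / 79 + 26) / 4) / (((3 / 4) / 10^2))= 210500 / 237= 888.19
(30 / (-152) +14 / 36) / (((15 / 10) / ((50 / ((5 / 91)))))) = 59605 / 513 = 116.19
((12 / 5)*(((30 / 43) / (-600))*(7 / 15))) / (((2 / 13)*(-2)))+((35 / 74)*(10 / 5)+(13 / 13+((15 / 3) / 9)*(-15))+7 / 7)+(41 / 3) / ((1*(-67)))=-297785911 / 53298500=-5.59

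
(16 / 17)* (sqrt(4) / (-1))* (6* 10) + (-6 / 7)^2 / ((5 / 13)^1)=-462444 / 4165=-111.03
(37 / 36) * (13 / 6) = 481 / 216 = 2.23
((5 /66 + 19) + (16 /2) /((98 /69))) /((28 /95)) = 7591165 /90552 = 83.83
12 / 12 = 1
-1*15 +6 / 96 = -239 / 16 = -14.94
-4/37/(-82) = 2/1517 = 0.00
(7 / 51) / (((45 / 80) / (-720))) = -8960 / 51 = -175.69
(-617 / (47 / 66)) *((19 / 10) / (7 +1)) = -386859 / 1880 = -205.78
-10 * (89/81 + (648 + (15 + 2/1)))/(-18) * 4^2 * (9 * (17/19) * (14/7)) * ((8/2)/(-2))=-293509760/1539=-190714.59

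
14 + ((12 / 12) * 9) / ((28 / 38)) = 367 / 14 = 26.21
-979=-979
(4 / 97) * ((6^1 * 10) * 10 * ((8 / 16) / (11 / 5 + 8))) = 2000 / 1649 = 1.21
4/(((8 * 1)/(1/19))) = 1/38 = 0.03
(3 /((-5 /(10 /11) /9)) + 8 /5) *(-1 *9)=1638 /55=29.78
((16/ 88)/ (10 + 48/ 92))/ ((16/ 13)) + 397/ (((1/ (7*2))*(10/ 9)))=532635751/ 106480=5002.21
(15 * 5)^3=421875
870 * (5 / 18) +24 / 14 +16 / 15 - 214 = 30.45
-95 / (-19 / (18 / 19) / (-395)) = -1871.05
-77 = -77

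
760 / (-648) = -95 / 81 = -1.17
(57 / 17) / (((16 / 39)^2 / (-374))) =-953667 / 128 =-7450.52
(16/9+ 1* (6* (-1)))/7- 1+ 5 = 214/63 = 3.40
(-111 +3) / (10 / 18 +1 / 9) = -162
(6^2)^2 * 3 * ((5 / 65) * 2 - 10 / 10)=-42768 / 13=-3289.85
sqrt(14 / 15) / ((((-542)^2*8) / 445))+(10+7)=89*sqrt(210) / 7050336+17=17.00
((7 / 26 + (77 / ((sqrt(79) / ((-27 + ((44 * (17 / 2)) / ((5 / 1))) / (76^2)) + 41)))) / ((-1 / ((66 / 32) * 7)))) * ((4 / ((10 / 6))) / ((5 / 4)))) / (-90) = -28 / 4875 + 1199715363 * sqrt(79) / 285190000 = 37.38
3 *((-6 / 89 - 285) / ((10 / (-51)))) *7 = 27172341 / 890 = 30530.72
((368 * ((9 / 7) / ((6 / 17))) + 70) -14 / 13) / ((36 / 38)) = 1218508 / 819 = 1487.80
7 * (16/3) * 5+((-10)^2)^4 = 300000560/3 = 100000186.67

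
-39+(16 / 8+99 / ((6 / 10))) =128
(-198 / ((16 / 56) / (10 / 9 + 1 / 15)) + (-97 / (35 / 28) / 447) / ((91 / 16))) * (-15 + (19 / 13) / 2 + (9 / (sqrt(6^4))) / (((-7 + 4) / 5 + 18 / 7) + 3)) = 610216047611 / 52577928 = 11605.94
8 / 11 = 0.73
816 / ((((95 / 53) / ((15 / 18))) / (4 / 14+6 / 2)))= 1246.50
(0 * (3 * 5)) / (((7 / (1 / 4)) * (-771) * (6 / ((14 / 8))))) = 0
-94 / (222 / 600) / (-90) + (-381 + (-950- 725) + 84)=-655736 / 333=-1969.18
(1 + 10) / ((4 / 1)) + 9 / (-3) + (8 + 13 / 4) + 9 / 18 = 23 / 2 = 11.50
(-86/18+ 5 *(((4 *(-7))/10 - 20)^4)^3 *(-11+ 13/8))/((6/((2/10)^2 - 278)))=112993719501335071728235452851/2636718750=42853914359024856833.23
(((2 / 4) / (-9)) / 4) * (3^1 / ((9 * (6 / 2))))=-1 / 648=-0.00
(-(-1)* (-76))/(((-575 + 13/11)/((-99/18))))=-2299/3156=-0.73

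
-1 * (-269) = 269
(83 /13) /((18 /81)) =747 /26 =28.73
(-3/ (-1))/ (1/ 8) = 24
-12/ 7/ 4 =-0.43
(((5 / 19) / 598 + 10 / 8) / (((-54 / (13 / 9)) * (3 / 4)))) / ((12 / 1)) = -28415 / 7645752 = -0.00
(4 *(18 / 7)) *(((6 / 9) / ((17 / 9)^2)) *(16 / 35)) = 62208 / 70805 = 0.88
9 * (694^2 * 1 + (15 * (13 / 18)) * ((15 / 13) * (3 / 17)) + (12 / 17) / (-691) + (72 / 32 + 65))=203709383217 / 46988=4335349.09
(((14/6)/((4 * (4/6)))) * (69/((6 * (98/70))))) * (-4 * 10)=-287.50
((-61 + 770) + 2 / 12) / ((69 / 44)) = 4070 / 9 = 452.22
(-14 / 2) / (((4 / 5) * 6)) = -35 / 24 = -1.46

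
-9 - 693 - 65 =-767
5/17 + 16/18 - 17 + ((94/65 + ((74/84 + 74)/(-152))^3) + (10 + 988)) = 282761005236299927/287502028369920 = 983.51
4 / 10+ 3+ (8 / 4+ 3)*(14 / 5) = 87 / 5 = 17.40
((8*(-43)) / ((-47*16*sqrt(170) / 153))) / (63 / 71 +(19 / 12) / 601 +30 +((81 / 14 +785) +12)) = 346787217*sqrt(170) / 702226311215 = 0.01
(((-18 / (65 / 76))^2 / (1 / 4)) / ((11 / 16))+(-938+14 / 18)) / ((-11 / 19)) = -13032548381 / 4601025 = -2832.53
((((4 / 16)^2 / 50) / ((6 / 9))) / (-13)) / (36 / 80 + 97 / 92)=-69 / 719680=-0.00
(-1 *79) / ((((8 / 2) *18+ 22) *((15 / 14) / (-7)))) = 3871 / 705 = 5.49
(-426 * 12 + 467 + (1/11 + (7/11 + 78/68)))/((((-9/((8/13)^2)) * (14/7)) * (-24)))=-1157686/284427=-4.07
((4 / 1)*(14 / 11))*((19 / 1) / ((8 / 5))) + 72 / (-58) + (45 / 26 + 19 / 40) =10188173 / 165880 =61.42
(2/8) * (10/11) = 0.23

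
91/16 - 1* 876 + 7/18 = -125269/144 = -869.92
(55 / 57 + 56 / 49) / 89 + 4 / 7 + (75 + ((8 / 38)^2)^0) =76.60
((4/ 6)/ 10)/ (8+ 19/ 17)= 17/ 2325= 0.01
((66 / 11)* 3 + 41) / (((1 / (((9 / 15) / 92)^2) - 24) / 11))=5841 / 211384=0.03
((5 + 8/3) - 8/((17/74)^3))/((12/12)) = -9612377/14739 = -652.17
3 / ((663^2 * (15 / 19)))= 19 / 2197845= 0.00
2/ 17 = 0.12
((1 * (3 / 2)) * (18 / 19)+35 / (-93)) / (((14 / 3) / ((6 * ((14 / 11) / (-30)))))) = -1846 / 32395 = -0.06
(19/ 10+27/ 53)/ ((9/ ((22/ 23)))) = 14047/ 54855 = 0.26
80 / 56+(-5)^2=185 / 7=26.43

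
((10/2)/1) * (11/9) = 55/9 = 6.11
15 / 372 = 5 / 124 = 0.04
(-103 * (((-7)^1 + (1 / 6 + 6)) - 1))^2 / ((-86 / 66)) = -14120579 / 516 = -27365.46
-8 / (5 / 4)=-6.40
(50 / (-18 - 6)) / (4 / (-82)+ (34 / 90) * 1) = -15375 / 2428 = -6.33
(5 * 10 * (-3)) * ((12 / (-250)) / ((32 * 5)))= 9 / 200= 0.04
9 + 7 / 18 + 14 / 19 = 3463 / 342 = 10.13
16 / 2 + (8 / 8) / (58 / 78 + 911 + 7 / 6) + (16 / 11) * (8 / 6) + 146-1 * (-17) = 406380923 / 2349831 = 172.94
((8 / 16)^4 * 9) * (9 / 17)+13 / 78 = 379 / 816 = 0.46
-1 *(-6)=6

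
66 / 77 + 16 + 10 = 188 / 7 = 26.86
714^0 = 1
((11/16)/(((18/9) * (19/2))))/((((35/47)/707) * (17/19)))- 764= -986823/1360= -725.61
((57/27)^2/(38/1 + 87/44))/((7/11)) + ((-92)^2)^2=71449666958212/997353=71639296.18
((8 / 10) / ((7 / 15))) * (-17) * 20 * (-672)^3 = 176876421120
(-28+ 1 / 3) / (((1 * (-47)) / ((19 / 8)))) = 1577 / 1128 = 1.40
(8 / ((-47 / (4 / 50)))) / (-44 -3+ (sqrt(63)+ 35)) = 16*sqrt(7) / 31725+ 64 / 31725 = 0.00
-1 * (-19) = 19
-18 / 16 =-9 / 8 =-1.12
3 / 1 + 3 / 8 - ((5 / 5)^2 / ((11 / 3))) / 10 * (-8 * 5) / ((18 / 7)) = 1003 / 264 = 3.80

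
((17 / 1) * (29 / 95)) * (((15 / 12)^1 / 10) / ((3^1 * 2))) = 493 / 4560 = 0.11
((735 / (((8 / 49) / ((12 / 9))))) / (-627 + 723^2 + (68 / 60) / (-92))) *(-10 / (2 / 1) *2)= -82834500 / 720500743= -0.11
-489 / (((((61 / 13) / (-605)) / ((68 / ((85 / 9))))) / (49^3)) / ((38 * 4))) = 495190050971616 / 61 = 8117869688059.28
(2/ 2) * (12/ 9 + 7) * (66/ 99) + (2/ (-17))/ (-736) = 312809/ 56304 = 5.56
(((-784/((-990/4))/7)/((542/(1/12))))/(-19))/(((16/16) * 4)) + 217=1659239498/7646265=217.00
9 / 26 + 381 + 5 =10045 / 26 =386.35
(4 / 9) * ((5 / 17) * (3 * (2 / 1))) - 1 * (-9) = 499 / 51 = 9.78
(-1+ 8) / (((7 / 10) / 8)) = 80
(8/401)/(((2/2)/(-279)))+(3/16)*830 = 481389/3208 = 150.06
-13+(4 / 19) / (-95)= -23469 / 1805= -13.00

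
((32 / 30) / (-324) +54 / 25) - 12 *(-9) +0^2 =669202 / 6075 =110.16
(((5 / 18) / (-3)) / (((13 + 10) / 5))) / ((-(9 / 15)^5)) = 78125 / 301806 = 0.26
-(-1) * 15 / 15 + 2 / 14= 8 / 7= 1.14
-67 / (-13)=67 / 13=5.15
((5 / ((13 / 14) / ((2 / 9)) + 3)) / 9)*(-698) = -97720 / 1809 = -54.02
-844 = -844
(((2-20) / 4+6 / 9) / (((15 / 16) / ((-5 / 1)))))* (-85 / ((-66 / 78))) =203320 / 99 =2053.74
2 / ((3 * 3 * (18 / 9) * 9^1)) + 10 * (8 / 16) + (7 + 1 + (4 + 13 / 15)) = 7241 / 405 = 17.88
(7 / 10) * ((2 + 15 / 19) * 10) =19.53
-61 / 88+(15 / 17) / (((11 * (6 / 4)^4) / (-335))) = -242399 / 40392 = -6.00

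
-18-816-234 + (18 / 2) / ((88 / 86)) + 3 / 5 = -232893 / 220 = -1058.60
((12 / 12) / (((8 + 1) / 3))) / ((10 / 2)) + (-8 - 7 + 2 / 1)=-194 / 15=-12.93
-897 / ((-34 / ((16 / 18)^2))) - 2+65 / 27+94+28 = 65753 / 459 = 143.25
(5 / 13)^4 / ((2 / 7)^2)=30625 / 114244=0.27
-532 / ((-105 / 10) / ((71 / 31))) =10792 / 93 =116.04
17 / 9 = 1.89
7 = 7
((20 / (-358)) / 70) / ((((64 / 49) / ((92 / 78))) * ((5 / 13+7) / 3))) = -161 / 549888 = -0.00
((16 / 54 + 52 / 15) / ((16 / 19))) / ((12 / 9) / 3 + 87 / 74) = 89281 / 32370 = 2.76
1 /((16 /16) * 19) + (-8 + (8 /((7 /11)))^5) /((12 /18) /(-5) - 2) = -187999638137 /1277332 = -147181.50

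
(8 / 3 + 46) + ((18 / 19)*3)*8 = 4070 / 57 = 71.40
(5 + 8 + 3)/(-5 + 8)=16/3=5.33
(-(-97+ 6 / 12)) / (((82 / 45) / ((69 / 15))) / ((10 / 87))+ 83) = 66585 / 59648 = 1.12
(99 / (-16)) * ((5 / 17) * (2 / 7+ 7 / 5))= -5841 / 1904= -3.07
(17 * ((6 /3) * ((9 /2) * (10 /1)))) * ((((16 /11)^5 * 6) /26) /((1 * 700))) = 240648192 /73278205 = 3.28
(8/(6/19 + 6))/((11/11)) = 19/15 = 1.27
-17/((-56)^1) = 17/56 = 0.30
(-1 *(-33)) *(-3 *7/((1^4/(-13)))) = 9009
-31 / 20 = -1.55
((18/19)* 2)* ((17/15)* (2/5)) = 408/475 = 0.86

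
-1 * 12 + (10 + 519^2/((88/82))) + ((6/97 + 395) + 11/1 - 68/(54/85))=28957942771/115236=251292.50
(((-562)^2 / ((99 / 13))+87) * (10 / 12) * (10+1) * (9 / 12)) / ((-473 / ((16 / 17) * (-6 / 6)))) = 41145850 / 72369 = 568.56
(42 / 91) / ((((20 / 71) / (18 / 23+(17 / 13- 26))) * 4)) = -1522737 / 155480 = -9.79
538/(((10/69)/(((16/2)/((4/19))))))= 705318/5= 141063.60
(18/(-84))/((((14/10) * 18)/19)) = -95/588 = -0.16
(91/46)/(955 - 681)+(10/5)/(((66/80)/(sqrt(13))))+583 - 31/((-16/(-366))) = -3179177/25208+80 * sqrt(13)/33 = -117.38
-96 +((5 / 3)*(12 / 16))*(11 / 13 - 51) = -2063 / 13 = -158.69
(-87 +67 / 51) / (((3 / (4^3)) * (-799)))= 279680 / 122247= 2.29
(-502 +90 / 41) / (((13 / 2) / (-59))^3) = 33669011744 / 90077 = 373780.34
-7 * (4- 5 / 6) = -133 / 6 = -22.17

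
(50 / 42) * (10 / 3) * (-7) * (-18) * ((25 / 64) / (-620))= -625 / 1984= -0.32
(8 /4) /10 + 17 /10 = 19 /10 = 1.90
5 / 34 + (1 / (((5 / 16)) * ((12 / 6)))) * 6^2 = 9817 / 170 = 57.75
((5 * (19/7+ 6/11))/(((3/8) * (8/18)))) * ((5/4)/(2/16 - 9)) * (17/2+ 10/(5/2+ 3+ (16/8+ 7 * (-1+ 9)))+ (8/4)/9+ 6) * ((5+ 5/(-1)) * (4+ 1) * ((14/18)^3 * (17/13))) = 0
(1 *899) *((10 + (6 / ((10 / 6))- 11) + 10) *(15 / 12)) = 56637 / 4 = 14159.25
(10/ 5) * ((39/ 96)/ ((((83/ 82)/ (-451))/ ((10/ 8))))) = -1201915/ 2656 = -452.53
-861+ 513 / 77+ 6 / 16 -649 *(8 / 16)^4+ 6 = -1094663 / 1232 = -888.53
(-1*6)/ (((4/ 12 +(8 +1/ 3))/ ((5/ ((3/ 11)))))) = -165/ 13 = -12.69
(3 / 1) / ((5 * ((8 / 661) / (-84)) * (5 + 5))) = -41643 / 100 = -416.43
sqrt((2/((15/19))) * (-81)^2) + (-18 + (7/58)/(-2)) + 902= 27 * sqrt(570)/5 + 102537/116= 1012.86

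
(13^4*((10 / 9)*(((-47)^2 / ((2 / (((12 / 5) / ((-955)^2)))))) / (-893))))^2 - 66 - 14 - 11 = -245897250344583851 / 2702484412430625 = -90.99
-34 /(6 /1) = -17 /3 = -5.67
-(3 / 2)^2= -9 / 4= -2.25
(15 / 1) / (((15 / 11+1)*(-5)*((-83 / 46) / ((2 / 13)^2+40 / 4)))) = 1285746 / 182351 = 7.05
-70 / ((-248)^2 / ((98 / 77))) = -245 / 169136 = -0.00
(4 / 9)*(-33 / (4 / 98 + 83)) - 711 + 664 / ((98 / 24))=-328119941 / 598143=-548.56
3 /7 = 0.43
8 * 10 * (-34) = -2720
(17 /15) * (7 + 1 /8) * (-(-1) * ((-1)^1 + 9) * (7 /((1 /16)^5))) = 474166067.20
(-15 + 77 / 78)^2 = 1194649 / 6084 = 196.36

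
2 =2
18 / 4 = 9 / 2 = 4.50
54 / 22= 27 / 11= 2.45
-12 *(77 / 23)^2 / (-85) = 71148 / 44965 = 1.58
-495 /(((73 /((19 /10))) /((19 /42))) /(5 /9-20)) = 113.33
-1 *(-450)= 450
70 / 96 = 35 / 48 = 0.73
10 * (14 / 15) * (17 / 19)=476 / 57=8.35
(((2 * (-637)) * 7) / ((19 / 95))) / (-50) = 4459 / 5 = 891.80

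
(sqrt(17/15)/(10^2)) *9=3 *sqrt(255)/500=0.10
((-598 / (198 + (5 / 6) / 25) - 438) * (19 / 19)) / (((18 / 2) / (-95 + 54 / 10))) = 10032512 / 2285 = 4390.60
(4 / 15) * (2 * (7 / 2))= 28 / 15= 1.87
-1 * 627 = -627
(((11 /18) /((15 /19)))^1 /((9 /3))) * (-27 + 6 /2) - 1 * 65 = -9611 /135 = -71.19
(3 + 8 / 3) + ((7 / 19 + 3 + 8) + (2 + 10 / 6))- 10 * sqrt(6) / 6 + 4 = 1408 / 57- 5 * sqrt(6) / 3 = 20.62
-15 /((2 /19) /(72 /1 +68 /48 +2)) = -85975 /8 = -10746.88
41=41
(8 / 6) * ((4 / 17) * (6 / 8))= 4 / 17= 0.24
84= 84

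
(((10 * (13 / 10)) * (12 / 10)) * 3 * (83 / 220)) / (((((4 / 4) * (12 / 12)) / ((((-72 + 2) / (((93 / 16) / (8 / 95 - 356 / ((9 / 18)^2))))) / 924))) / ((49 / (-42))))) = -2043418832 / 5345175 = -382.29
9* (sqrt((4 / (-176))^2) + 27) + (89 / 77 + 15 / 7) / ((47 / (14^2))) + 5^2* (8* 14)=6321795 / 2068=3056.96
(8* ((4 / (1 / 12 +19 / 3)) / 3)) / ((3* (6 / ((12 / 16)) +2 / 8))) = 512 / 7623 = 0.07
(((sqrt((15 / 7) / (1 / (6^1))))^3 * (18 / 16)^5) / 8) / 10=1.04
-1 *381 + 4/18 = -3427/9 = -380.78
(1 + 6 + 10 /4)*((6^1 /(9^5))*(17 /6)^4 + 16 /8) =486261091 /25509168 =19.06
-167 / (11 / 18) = -3006 / 11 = -273.27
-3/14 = -0.21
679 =679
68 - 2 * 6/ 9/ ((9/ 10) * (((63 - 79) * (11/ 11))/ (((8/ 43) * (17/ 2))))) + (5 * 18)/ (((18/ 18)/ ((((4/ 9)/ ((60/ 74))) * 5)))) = 365498/ 1161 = 314.81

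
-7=-7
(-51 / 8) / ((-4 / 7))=357 / 32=11.16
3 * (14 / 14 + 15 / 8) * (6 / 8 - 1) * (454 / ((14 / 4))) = -15663 / 56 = -279.70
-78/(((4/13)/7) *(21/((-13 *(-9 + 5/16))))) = -9543.22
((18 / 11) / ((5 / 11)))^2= 324 / 25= 12.96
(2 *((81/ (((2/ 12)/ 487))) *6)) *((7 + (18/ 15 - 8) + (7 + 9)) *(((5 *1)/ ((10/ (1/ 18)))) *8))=51123312/ 5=10224662.40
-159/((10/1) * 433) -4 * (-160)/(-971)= -2925589/4204430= -0.70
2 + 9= 11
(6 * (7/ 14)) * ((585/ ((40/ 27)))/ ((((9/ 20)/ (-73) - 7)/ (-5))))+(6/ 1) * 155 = 36321465/ 20458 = 1775.42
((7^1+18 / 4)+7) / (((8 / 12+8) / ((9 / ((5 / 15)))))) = 2997 / 52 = 57.63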